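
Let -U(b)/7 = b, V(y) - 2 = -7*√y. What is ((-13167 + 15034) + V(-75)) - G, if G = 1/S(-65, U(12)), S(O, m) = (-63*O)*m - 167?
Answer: 643210744/344147 - 35*I*√3 ≈ 1869.0 - 60.622*I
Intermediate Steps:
V(y) = 2 - 7*√y
U(b) = -7*b
S(O, m) = -167 - 63*O*m (S(O, m) = -63*O*m - 167 = -167 - 63*O*m)
G = -1/344147 (G = 1/(-167 - 63*(-65)*(-7*12)) = 1/(-167 - 63*(-65)*(-84)) = 1/(-167 - 343980) = 1/(-344147) = -1/344147 ≈ -2.9057e-6)
((-13167 + 15034) + V(-75)) - G = ((-13167 + 15034) + (2 - 35*I*√3)) - 1*(-1/344147) = (1867 + (2 - 35*I*√3)) + 1/344147 = (1869 - 35*I*√3) + 1/344147 = 643210744/344147 - 35*I*√3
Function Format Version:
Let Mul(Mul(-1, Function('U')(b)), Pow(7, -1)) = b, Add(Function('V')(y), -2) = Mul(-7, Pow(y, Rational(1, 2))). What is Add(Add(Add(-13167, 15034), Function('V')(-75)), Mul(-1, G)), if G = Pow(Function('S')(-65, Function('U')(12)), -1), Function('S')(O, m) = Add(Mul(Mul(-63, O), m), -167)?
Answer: Add(Rational(643210744, 344147), Mul(-35, I, Pow(3, Rational(1, 2)))) ≈ Add(1869.0, Mul(-60.622, I))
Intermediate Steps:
Function('V')(y) = Add(2, Mul(-7, Pow(y, Rational(1, 2))))
Function('U')(b) = Mul(-7, b)
Function('S')(O, m) = Add(-167, Mul(-63, O, m)) (Function('S')(O, m) = Add(Mul(-63, O, m), -167) = Add(-167, Mul(-63, O, m)))
G = Rational(-1, 344147) (G = Pow(Add(-167, Mul(-63, -65, Mul(-7, 12))), -1) = Pow(Add(-167, Mul(-63, -65, -84)), -1) = Pow(Add(-167, -343980), -1) = Pow(-344147, -1) = Rational(-1, 344147) ≈ -2.9057e-6)
Add(Add(Add(-13167, 15034), Function('V')(-75)), Mul(-1, G)) = Add(Add(Add(-13167, 15034), Add(2, Mul(-7, Pow(-75, Rational(1, 2))))), Mul(-1, Rational(-1, 344147))) = Add(Add(1867, Add(2, Mul(-7, Mul(5, I, Pow(3, Rational(1, 2)))))), Rational(1, 344147)) = Add(Add(1867, Add(2, Mul(-35, I, Pow(3, Rational(1, 2))))), Rational(1, 344147)) = Add(Add(1869, Mul(-35, I, Pow(3, Rational(1, 2)))), Rational(1, 344147)) = Add(Rational(643210744, 344147), Mul(-35, I, Pow(3, Rational(1, 2))))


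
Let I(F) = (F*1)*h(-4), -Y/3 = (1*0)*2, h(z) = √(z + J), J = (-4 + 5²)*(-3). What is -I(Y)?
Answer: 0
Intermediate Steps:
J = -63 (J = (-4 + 25)*(-3) = 21*(-3) = -63)
h(z) = √(-63 + z) (h(z) = √(z - 63) = √(-63 + z))
Y = 0 (Y = -3*1*0*2 = -0*2 = -3*0 = 0)
I(F) = I*F*√67 (I(F) = (F*1)*√(-63 - 4) = F*√(-67) = F*(I*√67) = I*F*√67)
-I(Y) = -I*0*√67 = -1*0 = 0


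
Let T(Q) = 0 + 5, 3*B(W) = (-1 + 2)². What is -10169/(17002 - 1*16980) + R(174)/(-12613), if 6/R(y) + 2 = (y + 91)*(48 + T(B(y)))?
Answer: -600392535601/1298911966 ≈ -462.23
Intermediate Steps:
B(W) = ⅓ (B(W) = (-1 + 2)²/3 = (⅓)*1² = (⅓)*1 = ⅓)
T(Q) = 5
R(y) = 6/(4821 + 53*y) (R(y) = 6/(-2 + (y + 91)*(48 + 5)) = 6/(-2 + (91 + y)*53) = 6/(-2 + (4823 + 53*y)) = 6/(4821 + 53*y))
-10169/(17002 - 1*16980) + R(174)/(-12613) = -10169/(17002 - 1*16980) + (6/(4821 + 53*174))/(-12613) = -10169/(17002 - 16980) + (6/(4821 + 9222))*(-1/12613) = -10169/22 + (6/14043)*(-1/12613) = -10169*1/22 + (6*(1/14043))*(-1/12613) = -10169/22 + (2/4681)*(-1/12613) = -10169/22 - 2/59041453 = -600392535601/1298911966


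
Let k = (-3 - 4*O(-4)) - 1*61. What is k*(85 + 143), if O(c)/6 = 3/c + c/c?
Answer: -15960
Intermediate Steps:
O(c) = 6 + 18/c (O(c) = 6*(3/c + c/c) = 6*(3/c + 1) = 6*(1 + 3/c) = 6 + 18/c)
k = -70 (k = (-3 - 4*(6 + 18/(-4))) - 1*61 = (-3 - 4*(6 + 18*(-¼))) - 61 = (-3 - 4*(6 - 9/2)) - 61 = (-3 - 4*3/2) - 61 = (-3 - 6) - 61 = -9 - 61 = -70)
k*(85 + 143) = -70*(85 + 143) = -70*228 = -15960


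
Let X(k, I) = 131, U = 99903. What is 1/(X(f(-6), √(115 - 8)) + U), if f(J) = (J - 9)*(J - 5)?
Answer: 1/100034 ≈ 9.9966e-6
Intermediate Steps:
f(J) = (-9 + J)*(-5 + J)
1/(X(f(-6), √(115 - 8)) + U) = 1/(131 + 99903) = 1/100034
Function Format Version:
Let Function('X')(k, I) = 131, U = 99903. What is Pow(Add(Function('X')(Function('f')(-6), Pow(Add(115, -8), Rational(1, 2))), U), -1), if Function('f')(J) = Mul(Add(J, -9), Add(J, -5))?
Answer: Rational(1, 100034) ≈ 9.9966e-6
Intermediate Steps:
Function('f')(J) = Mul(Add(-9, J), Add(-5, J))
Pow(Add(Function('X')(Function('f')(-6), Pow(Add(115, -8), Rational(1, 2))), U), -1) = Pow(Add(131, 99903), -1) = Pow(100034, -1) = Rational(1, 100034)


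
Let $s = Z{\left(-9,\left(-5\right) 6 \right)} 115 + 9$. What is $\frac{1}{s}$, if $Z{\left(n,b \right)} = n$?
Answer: $- \frac{1}{1026} \approx -0.00097466$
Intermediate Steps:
$s = -1026$ ($s = \left(-9\right) 115 + 9 = -1035 + 9 = -1026$)
$\frac{1}{s} = \frac{1}{-1026} = - \frac{1}{1026}$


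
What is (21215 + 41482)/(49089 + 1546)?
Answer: 62697/50635 ≈ 1.2382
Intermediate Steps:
(21215 + 41482)/(49089 + 1546) = 62697/50635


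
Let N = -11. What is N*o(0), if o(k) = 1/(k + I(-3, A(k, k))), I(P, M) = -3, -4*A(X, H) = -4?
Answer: 11/3 ≈ 3.6667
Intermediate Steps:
A(X, H) = 1 (A(X, H) = -1/4*(-4) = 1)
o(k) = 1/(-3 + k) (o(k) = 1/(k - 3) = 1/(-3 + k))
N*o(0) = -11/(-3 + 0) = -11/(-3) = -11*(-1/3) = 11/3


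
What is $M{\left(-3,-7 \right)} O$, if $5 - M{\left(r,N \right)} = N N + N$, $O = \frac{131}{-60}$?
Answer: $\frac{4847}{60} \approx 80.783$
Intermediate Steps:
$O = - \frac{131}{60}$ ($O = 131 \left(- \frac{1}{60}\right) = - \frac{131}{60} \approx -2.1833$)
$M{\left(r,N \right)} = 5 - N - N^{2}$ ($M{\left(r,N \right)} = 5 - \left(N N + N\right) = 5 - \left(N^{2} + N\right) = 5 - \left(N + N^{2}\right) = 5 - N - N^{2}$)
$M{\left(-3,-7 \right)} O = \left(5 - -7 - \left(-7\right)^{2}\right) \left(- \frac{131}{60}\right) = \left(5 + 7 - 49\right) \left(- \frac{131}{60}\right) = \left(-37\right) \left(- \frac{131}{60}\right) = \frac{4847}{60}$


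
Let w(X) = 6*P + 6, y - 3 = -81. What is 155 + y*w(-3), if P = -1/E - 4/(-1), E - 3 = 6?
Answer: -2133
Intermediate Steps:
E = 9 (E = 3 + 6 = 9)
y = -78 (y = 3 - 81 = -78)
P = 35/9 (P = -1/9 - 4/(-1) = -1*1/9 - 4*(-1) = -1/9 + 4 = 35/9 ≈ 3.8889)
w(X) = 88/3 (w(X) = 6*(35/9) + 6 = 70/3 + 6 = 88/3)
155 + y*w(-3) = 155 - 78*88/3 = 155 - 2288 = -2133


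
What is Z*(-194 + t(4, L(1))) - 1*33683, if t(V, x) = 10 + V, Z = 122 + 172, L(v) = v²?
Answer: -86603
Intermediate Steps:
Z = 294
Z*(-194 + t(4, L(1))) - 1*33683 = 294*(-194 + (10 + 4)) - 1*33683 = 294*(-194 + 14) - 33683 = 294*(-180) - 33683 = -52920 - 33683 = -86603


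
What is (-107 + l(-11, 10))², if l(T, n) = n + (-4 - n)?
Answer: 12321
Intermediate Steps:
l(T, n) = -4
(-107 + l(-11, 10))² = (-107 - 4)² = (-111)² = 12321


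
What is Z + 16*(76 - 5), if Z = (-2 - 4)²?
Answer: 1172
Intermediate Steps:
Z = 36 (Z = (-6)² = 36)
Z + 16*(76 - 5) = 36 + 16*(76 - 5) = 36 + 16*71 = 36 + 1136 = 1172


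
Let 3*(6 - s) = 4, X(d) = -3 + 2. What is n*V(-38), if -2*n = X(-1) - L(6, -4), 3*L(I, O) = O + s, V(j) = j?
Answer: -209/9 ≈ -23.222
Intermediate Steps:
X(d) = -1
s = 14/3 (s = 6 - ⅓*4 = 6 - 4/3 = 14/3 ≈ 4.6667)
L(I, O) = 14/9 + O/3 (L(I, O) = (O + 14/3)/3 = (14/3 + O)/3 = 14/9 + O/3)
n = 11/18 (n = -(-1 - (14/9 + (⅓)*(-4)))/2 = -(-1 - (14/9 - 4/3))/2 = -(-1 - 1*2/9)/2 = -(-1 - 2/9)/2 = -½*(-11/9) = 11/18 ≈ 0.61111)
n*V(-38) = (11/18)*(-38) = -209/9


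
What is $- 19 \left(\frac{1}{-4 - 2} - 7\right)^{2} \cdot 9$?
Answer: $- \frac{35131}{4} \approx -8782.8$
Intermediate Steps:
$- 19 \left(\frac{1}{-4 - 2} - 7\right)^{2} \cdot 9 = - 19 \left(\frac{1}{-6} - 7\right)^{2} \cdot 9 = - 19 \left(- \frac{1}{6} - 7\right)^{2} \cdot 9 = - 19 \left(- \frac{43}{6}\right)^{2} \cdot 9 = - 19 \cdot \frac{1849}{36} \cdot 9 = \left(-19\right) \frac{1849}{4} = - \frac{35131}{4}$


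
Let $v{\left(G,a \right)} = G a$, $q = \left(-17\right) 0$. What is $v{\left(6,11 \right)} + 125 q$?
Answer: $66$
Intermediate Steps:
$q = 0$
$v{\left(6,11 \right)} + 125 q = 6 \cdot 11 + 125 \cdot 0 = 66 + 0 = 66$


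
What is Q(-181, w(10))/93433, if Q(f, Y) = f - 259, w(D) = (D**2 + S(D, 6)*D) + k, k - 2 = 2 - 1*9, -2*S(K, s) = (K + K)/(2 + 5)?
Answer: -440/93433 ≈ -0.0047093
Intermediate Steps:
S(K, s) = -K/7 (S(K, s) = -(K + K)/(2*(2 + 5)) = -2*K/(2*7) = -K/7)
k = -5 (k = 2 + (2 - 1*9) = 2 + (2 - 9) = 2 - 7 = -5)
w(D) = -5 + 6*D**2/7 (w(D) = (D**2 + (-D/7)*D) - 5 = (D**2 - D**2/7) - 5 = 6*D**2/7 - 5 = -5 + 6*D**2/7)
Q(f, Y) = -259 + f
Q(-181, w(10))/93433 = (-259 - 181)/93433 = -440*1/93433 = -440/93433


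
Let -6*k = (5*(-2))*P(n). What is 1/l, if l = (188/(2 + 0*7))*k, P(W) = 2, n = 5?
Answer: 3/940 ≈ 0.0031915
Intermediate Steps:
k = 10/3 (k = -5*(-2)*2/6 = -(-5)*2/3 = -⅙*(-20) = 10/3 ≈ 3.3333)
l = 940/3 (l = (188/(2 + 0*7))*(10/3) = (188/(2 + 0))*(10/3) = (188/2)*(10/3) = (188*(½))*(10/3) = 94*(10/3) = 940/3 ≈ 313.33)
1/l = 1/(940/3) = 3/940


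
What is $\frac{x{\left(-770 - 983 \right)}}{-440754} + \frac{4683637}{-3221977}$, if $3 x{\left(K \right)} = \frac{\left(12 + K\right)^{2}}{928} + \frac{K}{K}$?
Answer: $- \frac{5756868633819425}{3953556313831872} \approx -1.4561$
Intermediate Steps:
$x{\left(K \right)} = \frac{1}{3} + \frac{\left(12 + K\right)^{2}}{2784}$ ($x{\left(K \right)} = \frac{\frac{\left(12 + K\right)^{2}}{928} + \frac{K}{K}}{3} = \frac{\left(12 + K\right)^{2} \cdot \frac{1}{928} + 1}{3} = \frac{\frac{\left(12 + K\right)^{2}}{928} + 1}{3} = \frac{1 + \frac{\left(12 + K\right)^{2}}{928}}{3} = \frac{1}{3} + \frac{\left(12 + K\right)^{2}}{2784}$)
$\frac{x{\left(-770 - 983 \right)}}{-440754} + \frac{4683637}{-3221977} = \frac{\frac{1}{3} + \frac{\left(12 - 1753\right)^{2}}{2784}}{-440754} + \frac{4683637}{-3221977} = \left(\frac{1}{3} + \frac{\left(12 - 1753\right)^{2}}{2784}\right) \left(- \frac{1}{440754}\right) + 4683637 \left(- \frac{1}{3221977}\right) = \left(\frac{1}{3} + \frac{\left(-1741\right)^{2}}{2784}\right) \left(- \frac{1}{440754}\right) - \frac{4683637}{3221977} = \left(\frac{1}{3} + \frac{1}{2784} \cdot 3031081\right) \left(- \frac{1}{440754}\right) - \frac{4683637}{3221977} = \left(\frac{1}{3} + \frac{3031081}{2784}\right) \left(- \frac{1}{440754}\right) - \frac{4683637}{3221977} = \frac{3032009}{2784} \left(- \frac{1}{440754}\right) - \frac{4683637}{3221977} = - \frac{3032009}{1227059136} - \frac{4683637}{3221977} = - \frac{5756868633819425}{3953556313831872}$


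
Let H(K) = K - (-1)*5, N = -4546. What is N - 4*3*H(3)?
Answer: -4642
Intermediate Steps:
H(K) = 5 + K (H(K) = K - 1*(-5) = K + 5 = 5 + K)
N - 4*3*H(3) = -4546 - 4*3*(5 + 3) = -4546 - 12*8 = -4546 - 1*96 = -4546 - 96 = -4642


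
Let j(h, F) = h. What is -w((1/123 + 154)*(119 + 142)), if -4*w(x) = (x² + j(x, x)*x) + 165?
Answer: 5432078552727/6724 ≈ 8.0786e+8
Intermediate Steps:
w(x) = -165/4 - x²/2 (w(x) = -((x² + x*x) + 165)/4 = -((x² + x²) + 165)/4 = -(2*x² + 165)/4 = -(165 + 2*x²)/4 = -165/4 - x²/2)
-w((1/123 + 154)*(119 + 142)) = -(-165/4 - (119 + 142)²*(1/123 + 154)²/2) = -(-165/4 - 68121*(1/123 + 154)²/2) = -(-165/4 - ((18943/123)*261)²/2) = -(-165/4 - (1648041/41)²/2) = -(-165/4 - ½*2716039137681/1681) = -(-165/4 - 2716039137681/3362) = -1*(-5432078552727/6724) = 5432078552727/6724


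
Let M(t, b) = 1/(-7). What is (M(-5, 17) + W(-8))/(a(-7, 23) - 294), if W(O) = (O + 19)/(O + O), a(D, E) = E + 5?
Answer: 93/29792 ≈ 0.0031216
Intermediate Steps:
a(D, E) = 5 + E
W(O) = (19 + O)/(2*O) (W(O) = (19 + O)/((2*O)) = (19 + O)*(1/(2*O)) = (19 + O)/(2*O))
M(t, b) = -⅐
(M(-5, 17) + W(-8))/(a(-7, 23) - 294) = (-⅐ + (½)*(19 - 8)/(-8))/((5 + 23) - 294) = (-⅐ + (½)*(-⅛)*11)/(28 - 294) = (-⅐ - 11/16)/(-266) = -93/112*(-1/266) = 93/29792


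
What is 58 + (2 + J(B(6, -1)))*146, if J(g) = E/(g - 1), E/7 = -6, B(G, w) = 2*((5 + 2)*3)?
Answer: 8218/41 ≈ 200.44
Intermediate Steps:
B(G, w) = 42 (B(G, w) = 2*(7*3) = 2*21 = 42)
E = -42 (E = 7*(-6) = -42)
J(g) = -42/(-1 + g) (J(g) = -42/(g - 1) = -42/(-1 + g))
58 + (2 + J(B(6, -1)))*146 = 58 + (2 - 42/(-1 + 42))*146 = 58 + (2 - 42/41)*146 = 58 + (40/41)*146 = 58 + 5840/41 = 8218/41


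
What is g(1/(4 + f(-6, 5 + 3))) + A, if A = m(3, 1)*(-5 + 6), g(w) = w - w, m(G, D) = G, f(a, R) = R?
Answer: 3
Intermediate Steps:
g(w) = 0
A = 3 (A = 3*(-5 + 6) = 3*1 = 3)
g(1/(4 + f(-6, 5 + 3))) + A = 0 + 3 = 3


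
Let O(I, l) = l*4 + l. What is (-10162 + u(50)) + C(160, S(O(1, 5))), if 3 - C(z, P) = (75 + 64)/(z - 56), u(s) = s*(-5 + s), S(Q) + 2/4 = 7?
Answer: -822675/104 ≈ -7910.3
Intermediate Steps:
O(I, l) = 5*l (O(I, l) = 4*l + l = 5*l)
S(Q) = 13/2 (S(Q) = -½ + 7 = 13/2)
C(z, P) = 3 - 139/(-56 + z) (C(z, P) = 3 - (75 + 64)/(z - 56) = 3 - 139/(-56 + z))
(-10162 + u(50)) + C(160, S(O(1, 5))) = (-10162 + 50*(-5 + 50)) + (-307 + 3*160)/(-56 + 160) = (-10162 + 50*45) + (-307 + 480)/104 = (-10162 + 2250) + (1/104)*173 = -7912 + 173/104 = -822675/104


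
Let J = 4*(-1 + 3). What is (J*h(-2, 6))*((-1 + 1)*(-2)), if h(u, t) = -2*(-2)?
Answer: 0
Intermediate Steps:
h(u, t) = 4
J = 8 (J = 4*2 = 8)
(J*h(-2, 6))*((-1 + 1)*(-2)) = (8*4)*((-1 + 1)*(-2)) = 32*(0*(-2)) = 32*0 = 0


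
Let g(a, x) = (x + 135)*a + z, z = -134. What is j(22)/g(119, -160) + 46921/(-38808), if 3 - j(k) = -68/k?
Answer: -20873395/17236296 ≈ -1.2110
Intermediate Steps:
g(a, x) = -134 + a*(135 + x) (g(a, x) = (x + 135)*a - 134 = (135 + x)*a - 134 = a*(135 + x) - 134 = -134 + a*(135 + x))
j(k) = 3 + 68/k (j(k) = 3 - (-68)/k = 3 + 68/k)
j(22)/g(119, -160) + 46921/(-38808) = (3 + 68/22)/(-134 + 135*119 + 119*(-160)) + 46921/(-38808) = (3 + 68*(1/22))/(-134 + 16065 - 19040) + 46921*(-1/38808) = (3 + 34/11)/(-3109) - 6703/5544 = (67/11)*(-1/3109) - 6703/5544 = -67/34199 - 6703/5544 = -20873395/17236296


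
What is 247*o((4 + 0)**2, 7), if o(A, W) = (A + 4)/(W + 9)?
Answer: 1235/4 ≈ 308.75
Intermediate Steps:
o(A, W) = (4 + A)/(9 + W)
247*o((4 + 0)**2, 7) = 247*((4 + (4 + 0)**2)/(9 + 7)) = 247*((4 + 4**2)/16) = 247*((4 + 16)/16) = 247*((1/16)*20) = 247*(5/4) = 1235/4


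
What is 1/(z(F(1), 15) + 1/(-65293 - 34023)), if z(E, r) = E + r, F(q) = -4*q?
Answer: 99316/1092475 ≈ 0.090909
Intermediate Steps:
1/(z(F(1), 15) + 1/(-65293 - 34023)) = 1/((-4*1 + 15) + 1/(-65293 - 34023)) = 1/((-4 + 15) + 1/(-99316)) = 1/(11 - 1/99316) = 1/(1092475/99316) = 99316/1092475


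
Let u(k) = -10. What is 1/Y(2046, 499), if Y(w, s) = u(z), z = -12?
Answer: -1/10 ≈ -0.10000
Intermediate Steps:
Y(w, s) = -10
1/Y(2046, 499) = 1/(-10) = -1/10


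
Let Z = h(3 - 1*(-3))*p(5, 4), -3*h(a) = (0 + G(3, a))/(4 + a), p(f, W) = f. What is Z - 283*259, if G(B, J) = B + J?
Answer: -146597/2 ≈ -73299.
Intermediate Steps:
h(a) = -(3 + a)/(3*(4 + a)) (h(a) = -(0 + (3 + a))/(3*(4 + a)) = -(3 + a)/(3*(4 + a)))
Z = -3/2 (Z = ((-3 - (3 - 1*(-3)))/(3*(4 + (3 - 1*(-3)))))*5 = ((-3 - (3 + 3))/(3*(4 + (3 + 3))))*5 = ((-3 - 1*6)/(3*(4 + 6)))*5 = ((⅓)*(-3 - 6)/10)*5 = ((⅓)*(⅒)*(-9))*5 = -3/10*5 = -3/2 ≈ -1.5000)
Z - 283*259 = -3/2 - 283*259 = -3/2 - 73297 = -146597/2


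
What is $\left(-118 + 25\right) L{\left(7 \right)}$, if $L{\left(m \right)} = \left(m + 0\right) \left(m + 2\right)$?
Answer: $-5859$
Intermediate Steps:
$L{\left(m \right)} = m \left(2 + m\right)$
$\left(-118 + 25\right) L{\left(7 \right)} = \left(-118 + 25\right) 7 \left(2 + 7\right) = - 93 \cdot 7 \cdot 9 = \left(-93\right) 63 = -5859$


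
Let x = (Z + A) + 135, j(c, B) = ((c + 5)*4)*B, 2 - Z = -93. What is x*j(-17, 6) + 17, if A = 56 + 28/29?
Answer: -2396243/29 ≈ -82629.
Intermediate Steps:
A = 1652/29 (A = 56 + 28*(1/29) = 56 + 28/29 = 1652/29 ≈ 56.966)
Z = 95 (Z = 2 - 1*(-93) = 2 + 93 = 95)
j(c, B) = B*(20 + 4*c) (j(c, B) = ((5 + c)*4)*B = (20 + 4*c)*B = B*(20 + 4*c))
x = 8322/29 (x = (95 + 1652/29) + 135 = 4407/29 + 135 = 8322/29 ≈ 286.97)
x*j(-17, 6) + 17 = 8322*(4*6*(5 - 17))/29 + 17 = 8322*(4*6*(-12))/29 + 17 = (8322/29)*(-288) + 17 = -2396736/29 + 17 = -2396243/29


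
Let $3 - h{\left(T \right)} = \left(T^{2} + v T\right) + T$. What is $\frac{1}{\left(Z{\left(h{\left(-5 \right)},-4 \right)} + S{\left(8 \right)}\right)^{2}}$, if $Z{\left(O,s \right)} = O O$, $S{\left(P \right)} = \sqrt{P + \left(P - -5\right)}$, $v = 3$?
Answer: $\frac{1}{\left(4 + \sqrt{21}\right)^{2}} \approx 0.013576$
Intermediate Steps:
$h{\left(T \right)} = 3 - T^{2} - 4 T$ ($h{\left(T \right)} = 3 - \left(\left(T^{2} + 3 T\right) + T\right) = 3 - \left(T^{2} + 4 T\right) = 3 - T^{2} - 4 T$)
$S{\left(P \right)} = \sqrt{5 + 2 P}$ ($S{\left(P \right)} = \sqrt{P + \left(P + 5\right)} = \sqrt{P + \left(5 + P\right)} = \sqrt{5 + 2 P}$)
$Z{\left(O,s \right)} = O^{2}$
$\frac{1}{\left(Z{\left(h{\left(-5 \right)},-4 \right)} + S{\left(8 \right)}\right)^{2}} = \frac{1}{\left(\left(3 - \left(-5\right)^{2} - -20\right)^{2} + \sqrt{5 + 2 \cdot 8}\right)^{2}} = \frac{1}{\left(\left(3 - 25 + 20\right)^{2} + \sqrt{5 + 16}\right)^{2}} = \frac{1}{\left(\left(3 - 25 + 20\right)^{2} + \sqrt{21}\right)^{2}} = \frac{1}{\left(\left(-2\right)^{2} + \sqrt{21}\right)^{2}} = \frac{1}{\left(4 + \sqrt{21}\right)^{2}}$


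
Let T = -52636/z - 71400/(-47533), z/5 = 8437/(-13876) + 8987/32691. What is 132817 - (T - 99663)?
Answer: 7214215683590972792/35913642521075 ≈ 2.0088e+5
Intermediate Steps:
z = -755551775/453620316 (z = 5*(8437/(-13876) + 8987/32691) = 5*(8437*(-1/13876) + 8987*(1/32691)) = 5*(-8437/13876 + 8987/32691) = 5*(-151110355/453620316) = -755551775/453620316 ≈ -1.6656)
T = 1134987929708543208/35913642521075 (T = -52636/(-755551775/453620316) - 71400/(-47533) = -52636*(-453620316/755551775) - 71400*(-1/47533) = 23876758952976/755551775 + 71400/47533 = 1134987929708543208/35913642521075 ≈ 31603.)
132817 - (T - 99663) = 132817 - (1134987929708543208/35913642521075 - 99663) = 132817 - 1*(-2444273424869354517/35913642521075) = 132817 + 2444273424869354517/35913642521075 = 7214215683590972792/35913642521075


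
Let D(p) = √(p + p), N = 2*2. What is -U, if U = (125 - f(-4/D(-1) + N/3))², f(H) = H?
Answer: -137569/9 + 1484*I*√2/3 ≈ -15285.0 + 699.56*I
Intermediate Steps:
N = 4
D(p) = √2*√p (D(p) = √(2*p) = √2*√p)
U = (371/3 - 2*I*√2)² (U = (125 - (-4*(-I*√2/2) + 4/3))² = (125 - (-(-2)*I*√2 + 4/3))² = (125 - (2*I*√2 + 4/3))² = (125 - (4/3 + 2*I*√2))² = (125 + (-4/3 - 2*I*√2))² = (371/3 - 2*I*√2)² ≈ 15285.0 - 699.56*I)
-U = -(137569/9 - 1484*I*√2/3) = -137569/9 + 1484*I*√2/3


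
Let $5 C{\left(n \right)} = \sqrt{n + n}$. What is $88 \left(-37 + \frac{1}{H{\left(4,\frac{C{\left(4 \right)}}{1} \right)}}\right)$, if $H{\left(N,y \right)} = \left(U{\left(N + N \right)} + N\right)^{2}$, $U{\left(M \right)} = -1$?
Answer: $- \frac{29216}{9} \approx -3246.2$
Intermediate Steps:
$C{\left(n \right)} = \frac{\sqrt{2} \sqrt{n}}{5}$ ($C{\left(n \right)} = \frac{\sqrt{n + n}}{5} = \frac{\sqrt{2 n}}{5} = \frac{\sqrt{2} \sqrt{n}}{5}$)
$H{\left(N,y \right)} = \left(-1 + N\right)^{2}$
$88 \left(-37 + \frac{1}{H{\left(4,\frac{C{\left(4 \right)}}{1} \right)}}\right) = 88 \left(-37 + \frac{1}{\left(-1 + 4\right)^{2}}\right) = 88 \left(-37 + \frac{1}{3^{2}}\right) = 88 \left(-37 + \frac{1}{9}\right) = 88 \left(- \frac{332}{9}\right) = - \frac{29216}{9}$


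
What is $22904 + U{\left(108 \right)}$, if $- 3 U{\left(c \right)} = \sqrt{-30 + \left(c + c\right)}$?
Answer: $22904 - \frac{\sqrt{186}}{3} \approx 22899.0$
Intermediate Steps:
$U{\left(c \right)} = - \frac{\sqrt{-30 + 2 c}}{3}$ ($U{\left(c \right)} = - \frac{\sqrt{-30 + \left(c + c\right)}}{3} = - \frac{\sqrt{-30 + 2 c}}{3}$)
$22904 + U{\left(108 \right)} = 22904 - \frac{\sqrt{-30 + 2 \cdot 108}}{3} = 22904 - \frac{\sqrt{-30 + 216}}{3} = 22904 - \frac{\sqrt{186}}{3}$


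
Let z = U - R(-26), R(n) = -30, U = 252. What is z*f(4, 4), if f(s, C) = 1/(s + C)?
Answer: 141/4 ≈ 35.250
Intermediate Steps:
f(s, C) = 1/(C + s)
z = 282 (z = 252 - 1*(-30) = 252 + 30 = 282)
z*f(4, 4) = 282/(4 + 4) = 282/8 = 282*(1/8) = 141/4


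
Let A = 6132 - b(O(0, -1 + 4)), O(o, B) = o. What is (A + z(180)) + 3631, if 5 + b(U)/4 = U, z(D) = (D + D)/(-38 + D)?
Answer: 694773/71 ≈ 9785.5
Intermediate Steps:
z(D) = 2*D/(-38 + D) (z(D) = (2*D)/(-38 + D) = 2*D/(-38 + D))
b(U) = -20 + 4*U
A = 6152 (A = 6132 - (-20 + 4*0) = 6132 - (-20 + 0) = 6132 - 1*(-20) = 6132 + 20 = 6152)
(A + z(180)) + 3631 = (6152 + 2*180/(-38 + 180)) + 3631 = (6152 + 2*180/142) + 3631 = (6152 + 2*180*(1/142)) + 3631 = (6152 + 180/71) + 3631 = 436972/71 + 3631 = 694773/71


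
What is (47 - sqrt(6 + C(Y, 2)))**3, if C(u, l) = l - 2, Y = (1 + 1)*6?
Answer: (47 - sqrt(6))**3 ≈ 88422.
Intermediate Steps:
Y = 12 (Y = 2*6 = 12)
C(u, l) = -2 + l
(47 - sqrt(6 + C(Y, 2)))**3 = (47 - sqrt(6 + (-2 + 2)))**3 = (47 - sqrt(6 + 0))**3 = (47 - sqrt(6))**3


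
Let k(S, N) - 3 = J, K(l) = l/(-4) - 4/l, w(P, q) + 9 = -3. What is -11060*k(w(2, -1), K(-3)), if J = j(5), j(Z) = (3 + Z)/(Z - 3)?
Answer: -77420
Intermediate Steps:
w(P, q) = -12 (w(P, q) = -9 - 3 = -12)
j(Z) = (3 + Z)/(-3 + Z)
J = 4 (J = (3 + 5)/(-3 + 5) = 8/2 = (1/2)*8 = 4)
K(l) = -4/l - l/4 (K(l) = l*(-1/4) - 4/l = -l/4 - 4/l = -4/l - l/4)
k(S, N) = 7 (k(S, N) = 3 + 4 = 7)
-11060*k(w(2, -1), K(-3)) = -11060*7 = -77420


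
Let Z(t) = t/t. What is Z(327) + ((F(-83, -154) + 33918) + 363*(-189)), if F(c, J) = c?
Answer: -34771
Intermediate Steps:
Z(t) = 1
Z(327) + ((F(-83, -154) + 33918) + 363*(-189)) = 1 + ((-83 + 33918) + 363*(-189)) = 1 + (33835 - 68607) = 1 - 34772 = -34771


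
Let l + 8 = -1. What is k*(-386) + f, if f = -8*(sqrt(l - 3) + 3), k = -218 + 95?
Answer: 47454 - 16*I*sqrt(3) ≈ 47454.0 - 27.713*I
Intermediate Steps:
l = -9 (l = -8 - 1 = -9)
k = -123
f = -24 - 16*I*sqrt(3) (f = -8*(sqrt(-9 - 3) + 3) = -8*(sqrt(-12) + 3) = -8*(2*I*sqrt(3) + 3) = -8*(3 + 2*I*sqrt(3)) = -24 - 16*I*sqrt(3) ≈ -24.0 - 27.713*I)
k*(-386) + f = -123*(-386) + (-24 - 16*I*sqrt(3)) = 47478 + (-24 - 16*I*sqrt(3)) = 47454 - 16*I*sqrt(3)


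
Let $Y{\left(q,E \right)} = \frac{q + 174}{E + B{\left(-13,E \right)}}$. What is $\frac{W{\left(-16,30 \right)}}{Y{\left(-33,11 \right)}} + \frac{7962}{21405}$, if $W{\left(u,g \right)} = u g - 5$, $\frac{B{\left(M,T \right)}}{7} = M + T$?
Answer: $\frac{3585213}{335345} \approx 10.691$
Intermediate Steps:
$B{\left(M,T \right)} = 7 M + 7 T$ ($B{\left(M,T \right)} = 7 \left(M + T\right) = 7 M + 7 T$)
$W{\left(u,g \right)} = -5 + g u$ ($W{\left(u,g \right)} = g u - 5 = -5 + g u$)
$Y{\left(q,E \right)} = \frac{174 + q}{-91 + 8 E}$ ($Y{\left(q,E \right)} = \frac{q + 174}{E + \left(7 \left(-13\right) + 7 E\right)} = \frac{174 + q}{E + \left(-91 + 7 E\right)} = \frac{174 + q}{-91 + 8 E}$)
$\frac{W{\left(-16,30 \right)}}{Y{\left(-33,11 \right)}} + \frac{7962}{21405} = \frac{-5 + 30 \left(-16\right)}{\frac{1}{-91 + 8 \cdot 11} \left(174 - 33\right)} + \frac{7962}{21405} = \frac{-5 - 480}{\frac{1}{-91 + 88} \cdot 141} + 7962 \cdot \frac{1}{21405} = - \frac{485}{\frac{1}{-3} \cdot 141} + \frac{2654}{7135} = - \frac{485}{\left(- \frac{1}{3}\right) 141} + \frac{2654}{7135} = - \frac{485}{-47} + \frac{2654}{7135} = \left(-485\right) \left(- \frac{1}{47}\right) + \frac{2654}{7135} = \frac{485}{47} + \frac{2654}{7135} = \frac{3585213}{335345}$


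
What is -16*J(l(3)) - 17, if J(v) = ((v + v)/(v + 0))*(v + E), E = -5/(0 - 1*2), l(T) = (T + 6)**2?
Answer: -2689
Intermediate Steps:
l(T) = (6 + T)**2
E = 5/2 (E = -5/(0 - 2) = -5/(-2) = -5*(-1/2) = 5/2 ≈ 2.5000)
J(v) = 5 + 2*v (J(v) = ((v + v)/(v + 0))*(v + 5/2) = ((2*v)/v)*(5/2 + v) = 2*(5/2 + v) = 5 + 2*v)
-16*J(l(3)) - 17 = -16*(5 + 2*(6 + 3)**2) - 17 = -16*(5 + 2*9**2) - 17 = -16*(5 + 2*81) - 17 = -16*(5 + 162) - 17 = -16*167 - 17 = -2672 - 17 = -2689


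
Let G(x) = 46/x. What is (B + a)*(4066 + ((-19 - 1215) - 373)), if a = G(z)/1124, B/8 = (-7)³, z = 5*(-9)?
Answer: -170644230397/25290 ≈ -6.7475e+6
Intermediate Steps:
z = -45
B = -2744 (B = 8*(-7)³ = 8*(-343) = -2744)
a = -23/25290 (a = (46/(-45))/1124 = (46*(-1/45))*(1/1124) = -46/45*1/1124 = -23/25290 ≈ -0.00090945)
(B + a)*(4066 + ((-19 - 1215) - 373)) = (-2744 - 23/25290)*(4066 + ((-19 - 1215) - 373)) = -69395783*(4066 + (-1234 - 373))/25290 = -69395783*(4066 - 1607)/25290 = -69395783/25290*2459 = -170644230397/25290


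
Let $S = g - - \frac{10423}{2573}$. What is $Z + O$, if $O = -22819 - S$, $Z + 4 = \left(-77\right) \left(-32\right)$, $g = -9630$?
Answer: $- \frac{27616140}{2573} \approx -10733.0$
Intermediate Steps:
$S = - \frac{24767567}{2573}$ ($S = -9630 - - \frac{10423}{2573} = -9630 + \frac{10423}{2573} = - \frac{24767567}{2573} \approx -9626.0$)
$Z = 2460$ ($Z = -4 - -2464 = -4 + 2464 = 2460$)
$O = - \frac{33945720}{2573}$ ($O = -22819 - - \frac{24767567}{2573} = -22819 + \frac{24767567}{2573} = - \frac{33945720}{2573} \approx -13193.0$)
$Z + O = 2460 - \frac{33945720}{2573} = - \frac{27616140}{2573}$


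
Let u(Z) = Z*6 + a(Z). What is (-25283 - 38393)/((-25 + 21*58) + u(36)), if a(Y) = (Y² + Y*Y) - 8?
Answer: -63676/3993 ≈ -15.947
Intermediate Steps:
a(Y) = -8 + 2*Y² (a(Y) = (Y² + Y²) - 8 = 2*Y² - 8 = -8 + 2*Y²)
u(Z) = -8 + 2*Z² + 6*Z (u(Z) = Z*6 + (-8 + 2*Z²) = 6*Z + (-8 + 2*Z²) = -8 + 2*Z² + 6*Z)
(-25283 - 38393)/((-25 + 21*58) + u(36)) = (-25283 - 38393)/((-25 + 21*58) + (-8 + 2*36² + 6*36)) = -63676/((-25 + 1218) + (-8 + 2*1296 + 216)) = -63676/(1193 + (-8 + 2592 + 216)) = -63676/(1193 + 2800) = -63676/3993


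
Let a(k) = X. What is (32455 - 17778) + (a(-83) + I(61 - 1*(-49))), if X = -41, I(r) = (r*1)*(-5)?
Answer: 14086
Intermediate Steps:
I(r) = -5*r (I(r) = r*(-5) = -5*r)
a(k) = -41
(32455 - 17778) + (a(-83) + I(61 - 1*(-49))) = (32455 - 17778) + (-41 - 5*(61 - 1*(-49))) = 14677 + (-41 - 5*(61 + 49)) = 14677 + (-41 - 5*110) = 14677 + (-41 - 550) = 14677 - 591 = 14086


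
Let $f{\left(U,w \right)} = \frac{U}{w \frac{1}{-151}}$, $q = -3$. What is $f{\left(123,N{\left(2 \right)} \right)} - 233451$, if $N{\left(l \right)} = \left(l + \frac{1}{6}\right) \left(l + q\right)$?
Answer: $- \frac{2923425}{13} \approx -2.2488 \cdot 10^{5}$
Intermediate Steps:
$N{\left(l \right)} = \left(-3 + l\right) \left(\frac{1}{6} + l\right)$ ($N{\left(l \right)} = \left(l + \frac{1}{6}\right) \left(l - 3\right) = \left(l + \frac{1}{6}\right) \left(-3 + l\right) = \left(\frac{1}{6} + l\right) \left(-3 + l\right) = \left(-3 + l\right) \left(\frac{1}{6} + l\right)$)
$f{\left(U,w \right)} = - \frac{151 U}{w}$ ($f{\left(U,w \right)} = \frac{U}{w \left(- \frac{1}{151}\right)} = \frac{U}{\left(- \frac{1}{151}\right) w} = U \left(- \frac{151}{w}\right) = - \frac{151 U}{w}$)
$f{\left(123,N{\left(2 \right)} \right)} - 233451 = \left(-151\right) 123 \frac{1}{- \frac{1}{2} + 2^{2} - \frac{17}{3}} - 233451 = \left(-151\right) 123 \frac{1}{- \frac{1}{2} + 4 - \frac{17}{3}} - 233451 = \left(-151\right) 123 \frac{1}{- \frac{13}{6}} - 233451 = \left(-151\right) 123 \left(- \frac{6}{13}\right) - 233451 = \frac{111438}{13} - 233451 = - \frac{2923425}{13}$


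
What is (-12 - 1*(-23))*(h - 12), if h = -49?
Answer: -671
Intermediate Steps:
(-12 - 1*(-23))*(h - 12) = (-12 - 1*(-23))*(-49 - 12) = (-12 + 23)*(-61) = 11*(-61) = -671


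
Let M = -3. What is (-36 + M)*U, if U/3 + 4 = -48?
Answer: 6084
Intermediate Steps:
U = -156 (U = -12 + 3*(-48) = -12 - 144 = -156)
(-36 + M)*U = (-36 - 3)*(-156) = -39*(-156) = 6084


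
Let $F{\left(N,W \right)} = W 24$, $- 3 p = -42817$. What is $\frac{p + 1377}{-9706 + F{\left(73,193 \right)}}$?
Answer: $- \frac{23474}{7611} \approx -3.0842$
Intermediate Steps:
$p = \frac{42817}{3}$ ($p = \left(- \frac{1}{3}\right) \left(-42817\right) = \frac{42817}{3} \approx 14272.0$)
$F{\left(N,W \right)} = 24 W$
$\frac{p + 1377}{-9706 + F{\left(73,193 \right)}} = \frac{\frac{42817}{3} + 1377}{-9706 + 24 \cdot 193} = \frac{46948}{3 \left(-9706 + 4632\right)} = \frac{46948}{3 \left(-5074\right)} = \frac{46948}{3} \left(- \frac{1}{5074}\right) = - \frac{23474}{7611}$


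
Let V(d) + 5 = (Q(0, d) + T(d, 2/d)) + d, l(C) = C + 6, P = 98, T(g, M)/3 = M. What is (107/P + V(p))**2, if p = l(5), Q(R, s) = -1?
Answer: 51194025/1162084 ≈ 44.054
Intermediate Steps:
T(g, M) = 3*M
l(C) = 6 + C
p = 11 (p = 6 + 5 = 11)
V(d) = -6 + d + 6/d (V(d) = -5 + ((-1 + 3*(2/d)) + d) = -5 + ((-1 + 6/d) + d) = -5 + (-1 + d + 6/d) = -6 + d + 6/d)
(107/P + V(p))**2 = (107/98 + (-6 + 11 + 6/11))**2 = (107/98 + 61/11)**2 = (7155/1078)**2 = 51194025/1162084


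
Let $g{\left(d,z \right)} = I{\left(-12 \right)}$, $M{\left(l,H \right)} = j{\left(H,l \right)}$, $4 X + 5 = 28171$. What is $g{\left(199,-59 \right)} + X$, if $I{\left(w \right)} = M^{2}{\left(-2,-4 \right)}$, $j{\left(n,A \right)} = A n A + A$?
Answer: $\frac{14731}{2} \approx 7365.5$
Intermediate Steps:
$X = \frac{14083}{2}$ ($X = - \frac{5}{4} + \frac{1}{4} \cdot 28171 = - \frac{5}{4} + \frac{28171}{4} = \frac{14083}{2} \approx 7041.5$)
$j{\left(n,A \right)} = A + n A^{2}$ ($j{\left(n,A \right)} = n A^{2} + A = A + n A^{2}$)
$M{\left(l,H \right)} = l \left(1 + H l\right)$ ($M{\left(l,H \right)} = l \left(1 + l H\right) = l \left(1 + H l\right)$)
$I{\left(w \right)} = 324$ ($I{\left(w \right)} = \left(- 2 \left(1 - -8\right)\right)^{2} = \left(- 2 \left(1 + 8\right)\right)^{2} = \left(\left(-2\right) 9\right)^{2} = \left(-18\right)^{2} = 324$)
$g{\left(d,z \right)} = 324$
$g{\left(199,-59 \right)} + X = 324 + \frac{14083}{2} = \frac{14731}{2}$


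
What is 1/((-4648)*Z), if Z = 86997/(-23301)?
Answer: 7767/134787352 ≈ 5.7624e-5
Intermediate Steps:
Z = -28999/7767 (Z = 86997*(-1/23301) = -28999/7767 ≈ -3.7336)
1/((-4648)*Z) = 1/((-4648)*(-28999/7767)) = -1/4648*(-7767/28999) = 7767/134787352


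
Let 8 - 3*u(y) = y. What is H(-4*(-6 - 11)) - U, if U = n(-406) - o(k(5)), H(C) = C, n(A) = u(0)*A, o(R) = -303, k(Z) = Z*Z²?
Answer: 2543/3 ≈ 847.67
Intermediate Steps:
u(y) = 8/3 - y/3
k(Z) = Z³
n(A) = 8*A/3 (n(A) = (8/3 - ⅓*0)*A = (8/3 + 0)*A = 8*A/3)
U = -2339/3 (U = (8/3)*(-406) - 1*(-303) = -3248/3 + 303 = -2339/3 ≈ -779.67)
H(-4*(-6 - 11)) - U = -4*(-6 - 11) - 1*(-2339/3) = -4*(-17) + 2339/3 = 68 + 2339/3 = 2543/3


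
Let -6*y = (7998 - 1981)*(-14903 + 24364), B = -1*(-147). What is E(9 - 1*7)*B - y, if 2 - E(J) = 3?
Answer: 56925955/6 ≈ 9.4877e+6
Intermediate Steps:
B = 147
E(J) = -1 (E(J) = 2 - 1*3 = 2 - 3 = -1)
y = -56926837/6 (y = -(7998 - 1981)*(-14903 + 24364)/6 = -6017*9461/6 = -1/6*56926837 = -56926837/6 ≈ -9.4878e+6)
E(9 - 1*7)*B - y = -1*147 - 1*(-56926837/6) = -147 + 56926837/6 = 56925955/6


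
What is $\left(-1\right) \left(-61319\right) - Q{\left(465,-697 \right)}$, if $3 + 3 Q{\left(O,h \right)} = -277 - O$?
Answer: $\frac{184702}{3} \approx 61567.0$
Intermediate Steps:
$Q{\left(O,h \right)} = - \frac{280}{3} - \frac{O}{3}$ ($Q{\left(O,h \right)} = -1 + \frac{-277 - O}{3} = -1 - \left(\frac{277}{3} + \frac{O}{3}\right) = - \frac{280}{3} - \frac{O}{3}$)
$\left(-1\right) \left(-61319\right) - Q{\left(465,-697 \right)} = \left(-1\right) \left(-61319\right) - \left(- \frac{280}{3} - 155\right) = 61319 - \left(- \frac{280}{3} - 155\right) = 61319 - - \frac{745}{3} = 61319 + \frac{745}{3} = \frac{184702}{3}$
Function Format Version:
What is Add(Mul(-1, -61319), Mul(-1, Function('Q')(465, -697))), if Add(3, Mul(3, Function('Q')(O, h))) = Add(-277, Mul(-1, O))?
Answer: Rational(184702, 3) ≈ 61567.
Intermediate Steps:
Function('Q')(O, h) = Add(Rational(-280, 3), Mul(Rational(-1, 3), O)) (Function('Q')(O, h) = Add(-1, Mul(Rational(1, 3), Add(-277, Mul(-1, O)))) = Add(-1, Add(Rational(-277, 3), Mul(Rational(-1, 3), O))) = Add(Rational(-280, 3), Mul(Rational(-1, 3), O)))
Add(Mul(-1, -61319), Mul(-1, Function('Q')(465, -697))) = Add(Mul(-1, -61319), Mul(-1, Add(Rational(-280, 3), Mul(Rational(-1, 3), 465)))) = Add(61319, Mul(-1, Add(Rational(-280, 3), -155))) = Add(61319, Mul(-1, Rational(-745, 3))) = Add(61319, Rational(745, 3)) = Rational(184702, 3)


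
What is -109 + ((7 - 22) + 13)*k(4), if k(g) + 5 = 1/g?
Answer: -199/2 ≈ -99.500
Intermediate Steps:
k(g) = -5 + 1/g
-109 + ((7 - 22) + 13)*k(4) = -109 + ((7 - 22) + 13)*(-5 + 1/4) = -109 + (-15 + 13)*(-5 + 1/4) = -109 - 2*(-19/4) = -109 + 19/2 = -199/2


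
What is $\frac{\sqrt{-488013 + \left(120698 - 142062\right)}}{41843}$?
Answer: $\frac{i \sqrt{509377}}{41843} \approx 0.017057 i$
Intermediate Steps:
$\frac{\sqrt{-488013 + \left(120698 - 142062\right)}}{41843} = \sqrt{-488013 - 21364} \cdot \frac{1}{41843} = \sqrt{-509377} \cdot \frac{1}{41843} = i \sqrt{509377} \cdot \frac{1}{41843} = \frac{i \sqrt{509377}}{41843}$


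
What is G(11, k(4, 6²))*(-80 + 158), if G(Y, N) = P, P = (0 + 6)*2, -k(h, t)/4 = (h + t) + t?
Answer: 936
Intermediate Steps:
k(h, t) = -8*t - 4*h (k(h, t) = -4*((h + t) + t) = -4*(h + 2*t) = -8*t - 4*h)
P = 12 (P = 6*2 = 12)
G(Y, N) = 12
G(11, k(4, 6²))*(-80 + 158) = 12*(-80 + 158) = 12*78 = 936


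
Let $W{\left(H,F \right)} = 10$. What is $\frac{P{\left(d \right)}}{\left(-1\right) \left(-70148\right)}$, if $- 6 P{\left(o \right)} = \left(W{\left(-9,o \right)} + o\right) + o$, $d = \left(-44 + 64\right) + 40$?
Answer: $- \frac{5}{16188} \approx -0.00030887$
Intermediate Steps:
$d = 60$ ($d = 20 + 40 = 60$)
$P{\left(o \right)} = - \frac{5}{3} - \frac{o}{3}$ ($P{\left(o \right)} = - \frac{\left(10 + o\right) + o}{6} = - \frac{10 + 2 o}{6} = - \frac{5}{3} - \frac{o}{3}$)
$\frac{P{\left(d \right)}}{\left(-1\right) \left(-70148\right)} = \frac{- \frac{5}{3} - 20}{\left(-1\right) \left(-70148\right)} = \frac{- \frac{5}{3} - 20}{70148} = \left(- \frac{65}{3}\right) \frac{1}{70148} = - \frac{5}{16188}$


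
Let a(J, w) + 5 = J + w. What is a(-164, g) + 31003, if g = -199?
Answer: 30635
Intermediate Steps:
a(J, w) = -5 + J + w (a(J, w) = -5 + (J + w) = -5 + J + w)
a(-164, g) + 31003 = (-5 - 164 - 199) + 31003 = -368 + 31003 = 30635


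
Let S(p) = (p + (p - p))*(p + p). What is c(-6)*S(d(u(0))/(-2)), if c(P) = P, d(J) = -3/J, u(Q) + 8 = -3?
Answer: -27/121 ≈ -0.22314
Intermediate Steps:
u(Q) = -11 (u(Q) = -8 - 3 = -11)
S(p) = 2*p² (S(p) = (p + 0)*(2*p) = p*(2*p) = 2*p²)
c(-6)*S(d(u(0))/(-2)) = -12*(-3/(-11)/(-2))² = -12*(-3*(-1/11)*(-½))² = -12*((3/11)*(-½))² = -12*(-3/22)² = -12*9/484 = -6*9/242 = -27/121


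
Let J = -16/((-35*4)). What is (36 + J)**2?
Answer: 1597696/1225 ≈ 1304.2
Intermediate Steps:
J = 4/35 (J = -16/(-140) = -16*(-1/140) = 4/35 ≈ 0.11429)
(36 + J)**2 = (36 + 4/35)**2 = (1264/35)**2 = 1597696/1225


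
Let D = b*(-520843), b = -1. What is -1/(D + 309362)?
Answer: -1/830205 ≈ -1.2045e-6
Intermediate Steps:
D = 520843 (D = -1*(-520843) = 520843)
-1/(D + 309362) = -1/(520843 + 309362) = -1/830205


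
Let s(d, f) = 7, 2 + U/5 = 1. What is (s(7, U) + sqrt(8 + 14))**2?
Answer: (7 + sqrt(22))**2 ≈ 136.67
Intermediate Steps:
U = -5 (U = -10 + 5*1 = -10 + 5 = -5)
(s(7, U) + sqrt(8 + 14))**2 = (7 + sqrt(8 + 14))**2 = (7 + sqrt(22))**2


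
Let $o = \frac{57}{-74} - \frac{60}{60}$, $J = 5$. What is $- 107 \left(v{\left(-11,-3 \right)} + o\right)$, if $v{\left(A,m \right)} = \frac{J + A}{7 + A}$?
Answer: $\frac{1070}{37} \approx 28.919$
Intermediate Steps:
$o = - \frac{131}{74}$ ($o = 57 \left(- \frac{1}{74}\right) - 1 = - \frac{57}{74} - 1 = - \frac{131}{74} \approx -1.7703$)
$v{\left(A,m \right)} = \frac{5 + A}{7 + A}$
$- 107 \left(v{\left(-11,-3 \right)} + o\right) = - 107 \left(\frac{5 - 11}{7 - 11} - \frac{131}{74}\right) = - 107 \left(\frac{1}{-4} \left(-6\right) - \frac{131}{74}\right) = - 107 \left(\left(- \frac{1}{4}\right) \left(-6\right) - \frac{131}{74}\right) = - 107 \left(\frac{3}{2} - \frac{131}{74}\right) = \left(-107\right) \left(- \frac{10}{37}\right) = \frac{1070}{37}$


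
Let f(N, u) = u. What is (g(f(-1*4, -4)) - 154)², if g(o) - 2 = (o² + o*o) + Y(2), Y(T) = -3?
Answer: 15129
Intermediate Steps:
g(o) = -1 + 2*o² (g(o) = 2 + ((o² + o*o) - 3) = 2 + ((o² + o²) - 3) = 2 + (2*o² - 3) = 2 + (-3 + 2*o²) = -1 + 2*o²)
(g(f(-1*4, -4)) - 154)² = ((-1 + 2*(-4)²) - 154)² = ((-1 + 2*16) - 154)² = ((-1 + 32) - 154)² = (31 - 154)² = (-123)² = 15129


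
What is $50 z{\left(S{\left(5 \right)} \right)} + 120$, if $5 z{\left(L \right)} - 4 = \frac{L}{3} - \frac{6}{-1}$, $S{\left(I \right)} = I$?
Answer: $\frac{710}{3} \approx 236.67$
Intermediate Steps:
$z{\left(L \right)} = 2 + \frac{L}{15}$ ($z{\left(L \right)} = \frac{4}{5} + \frac{\frac{L}{3} - \frac{6}{-1}}{5} = \frac{4}{5} + \frac{L \frac{1}{3} - -6}{5} = \frac{4}{5} + \frac{\frac{L}{3} + 6}{5} = \frac{4}{5} + \frac{6 + \frac{L}{3}}{5} = \frac{4}{5} + \left(\frac{6}{5} + \frac{L}{15}\right) = 2 + \frac{L}{15}$)
$50 z{\left(S{\left(5 \right)} \right)} + 120 = 50 \left(2 + \frac{1}{15} \cdot 5\right) + 120 = 50 \left(2 + \frac{1}{3}\right) + 120 = 50 \cdot \frac{7}{3} + 120 = \frac{350}{3} + 120 = \frac{710}{3}$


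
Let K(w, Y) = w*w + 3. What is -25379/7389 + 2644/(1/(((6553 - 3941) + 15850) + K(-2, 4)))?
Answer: 360819888625/7389 ≈ 4.8832e+7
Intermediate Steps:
K(w, Y) = 3 + w**2 (K(w, Y) = w**2 + 3 = 3 + w**2)
-25379/7389 + 2644/(1/(((6553 - 3941) + 15850) + K(-2, 4))) = -25379/7389 + 2644/(1/(((6553 - 3941) + 15850) + (3 + (-2)**2))) = -25379*1/7389 + 2644/(1/((2612 + 15850) + (3 + 4))) = -25379/7389 + 2644/(1/(18462 + 7)) = -25379/7389 + 2644/(1/18469) = -25379/7389 + 2644*18469 = -25379/7389 + 48832036 = 360819888625/7389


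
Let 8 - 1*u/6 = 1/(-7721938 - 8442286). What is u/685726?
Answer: 387941379/5542114333312 ≈ 6.9999e-5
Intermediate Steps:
u = 387941379/8082112 (u = 48 - 6/(-7721938 - 8442286) = 48 - 6/(-16164224) = 48 - 6*(-1/16164224) = 48 + 3/8082112 = 387941379/8082112 ≈ 48.000)
u/685726 = (387941379/8082112)/685726 = (387941379/8082112)*(1/685726) = 387941379/5542114333312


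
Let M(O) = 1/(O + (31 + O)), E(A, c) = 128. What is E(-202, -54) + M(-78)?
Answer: 15999/125 ≈ 127.99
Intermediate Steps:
M(O) = 1/(31 + 2*O)
E(-202, -54) + M(-78) = 128 + 1/(31 + 2*(-78)) = 128 + 1/(31 - 156) = 128 + 1/(-125) = 128 - 1/125 = 15999/125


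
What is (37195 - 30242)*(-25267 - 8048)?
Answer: -231639195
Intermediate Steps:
(37195 - 30242)*(-25267 - 8048) = 6953*(-33315) = -231639195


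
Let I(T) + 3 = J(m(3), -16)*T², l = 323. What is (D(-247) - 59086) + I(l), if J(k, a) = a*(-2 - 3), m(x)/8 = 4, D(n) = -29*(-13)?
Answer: 8287608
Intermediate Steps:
D(n) = 377
m(x) = 32 (m(x) = 8*4 = 32)
J(k, a) = -5*a (J(k, a) = a*(-5) = -5*a)
I(T) = -3 + 80*T² (I(T) = -3 + (-5*(-16))*T² = -3 + 80*T²)
(D(-247) - 59086) + I(l) = (377 - 59086) + (-3 + 80*323²) = -58709 + (-3 + 80*104329) = -58709 + (-3 + 8346320) = -58709 + 8346317 = 8287608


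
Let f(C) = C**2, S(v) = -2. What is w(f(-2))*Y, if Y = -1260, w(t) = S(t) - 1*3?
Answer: 6300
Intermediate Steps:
w(t) = -5 (w(t) = -2 - 1*3 = -2 - 3 = -5)
w(f(-2))*Y = -5*(-1260) = 6300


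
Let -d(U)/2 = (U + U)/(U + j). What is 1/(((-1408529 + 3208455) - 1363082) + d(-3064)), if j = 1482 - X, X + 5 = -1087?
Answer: 245/107020652 ≈ 2.2893e-6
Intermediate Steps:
X = -1092 (X = -5 - 1087 = -1092)
j = 2574 (j = 1482 - 1*(-1092) = 1482 + 1092 = 2574)
d(U) = -4*U/(2574 + U) (d(U) = -2*(U + U)/(U + 2574) = -2*2*U/(2574 + U) = -4*U/(2574 + U))
1/(((-1408529 + 3208455) - 1363082) + d(-3064)) = 1/(((-1408529 + 3208455) - 1363082) - 4*(-3064)/(2574 - 3064)) = 1/((1799926 - 1363082) - 4*(-3064)/(-490)) = 1/(436844 - 4*(-3064)*(-1/490)) = 1/(436844 - 6128/245) = 1/(107020652/245) = 245/107020652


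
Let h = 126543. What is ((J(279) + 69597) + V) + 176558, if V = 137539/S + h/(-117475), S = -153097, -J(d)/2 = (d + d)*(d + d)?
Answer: -6772727324100671/17985070075 ≈ -3.7658e+5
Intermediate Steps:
J(d) = -8*d² (J(d) = -2*(d + d)*(d + d) = -2*2*d*2*d = -8*d²)
V = -35530747696/17985070075 (V = 137539/(-153097) + 126543/(-117475) = 137539*(-1/153097) + 126543*(-1/117475) = -137539/153097 - 126543/117475 = -35530747696/17985070075 ≈ -1.9756)
((J(279) + 69597) + V) + 176558 = ((-8*279² + 69597) - 35530747696/17985070075) + 176558 = ((-8*77841 + 69597) - 35530747696/17985070075) + 176558 = ((-622728 + 69597) - 35530747696/17985070075) + 176558 = (-553131 - 35530747696/17985070075) + 176558 = -9948135326402521/17985070075 + 176558 = -6772727324100671/17985070075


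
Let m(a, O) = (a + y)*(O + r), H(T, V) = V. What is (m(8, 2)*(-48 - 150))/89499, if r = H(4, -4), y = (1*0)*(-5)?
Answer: 1056/29833 ≈ 0.035397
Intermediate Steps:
y = 0 (y = 0*(-5) = 0)
r = -4
m(a, O) = a*(-4 + O) (m(a, O) = (a + 0)*(O - 4) = a*(-4 + O))
(m(8, 2)*(-48 - 150))/89499 = ((8*(-4 + 2))*(-48 - 150))/89499 = ((8*(-2))*(-198))*(1/89499) = -16*(-198)*(1/89499) = 3168*(1/89499) = 1056/29833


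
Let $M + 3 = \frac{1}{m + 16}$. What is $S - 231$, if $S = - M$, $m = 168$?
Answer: $- \frac{41953}{184} \approx -228.01$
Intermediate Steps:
$M = - \frac{551}{184}$ ($M = -3 + \frac{1}{168 + 16} = -3 + \frac{1}{184} = - \frac{551}{184} \approx -2.9946$)
$S = \frac{551}{184}$ ($S = \left(-1\right) \left(- \frac{551}{184}\right) = \frac{551}{184} \approx 2.9946$)
$S - 231 = \frac{551}{184} - 231 = - \frac{41953}{184}$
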